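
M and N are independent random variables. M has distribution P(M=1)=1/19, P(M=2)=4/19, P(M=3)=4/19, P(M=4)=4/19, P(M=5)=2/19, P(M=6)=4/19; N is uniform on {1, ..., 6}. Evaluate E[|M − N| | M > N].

30/13

P(M > N) = 26/57.
Summing |M−N|·P(x,y) over outcomes with M > N gives 20/19.
E[|M − N| | M > N] = (20/19) / (26/57) = 30/13.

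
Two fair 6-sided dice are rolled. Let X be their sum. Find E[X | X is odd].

7

P(X is odd) = 1/2.
Σ over the event: 3·1/18 + 5·1/9 + 7·1/6 + 9·1/9 + 11·1/18 = 7/2.
E[X | X is odd] = (7/2) / (1/2) = 7.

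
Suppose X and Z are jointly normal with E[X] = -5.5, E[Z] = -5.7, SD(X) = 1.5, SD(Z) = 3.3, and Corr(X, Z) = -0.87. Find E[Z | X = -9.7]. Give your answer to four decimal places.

2.3388

For a bivariate normal, E[Z | X=x] = μ_Z + ρ·(σ_Z/σ_X)·(x − μ_X).
E[Z | X=-9.7] = -5.7 + (-0.87)·(3.3/1.5)·(-9.7 − (-5.5)) = -5.7 + (-1.914)·(-4.2) = 2.3388.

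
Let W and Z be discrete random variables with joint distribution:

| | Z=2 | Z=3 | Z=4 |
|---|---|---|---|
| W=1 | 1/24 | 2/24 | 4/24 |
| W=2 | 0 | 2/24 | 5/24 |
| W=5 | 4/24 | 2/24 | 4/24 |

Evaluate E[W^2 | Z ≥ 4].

P(Z ≥ 4) = 13/24.
Σ W^2·P over the event = 1·(4/24) + 4·(5/24) + 25·(4/24) = 31/6.
E[W^2 | Z ≥ 4] = (31/6) / (13/24) = 124/13.

124/13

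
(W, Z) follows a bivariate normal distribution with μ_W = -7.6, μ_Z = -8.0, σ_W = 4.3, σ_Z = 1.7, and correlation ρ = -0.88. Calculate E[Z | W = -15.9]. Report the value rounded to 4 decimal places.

-5.1124

The regression of Z on W has slope ρ·σ_Z/σ_W and passes through (μ_W, μ_Z).
E[Z | W=-15.9] = -8.0 + (-0.88)·(1.7/4.3)·(-15.9 − (-7.6)) = -8.0 + (-0.347907)·(-8.3) = -5.1124.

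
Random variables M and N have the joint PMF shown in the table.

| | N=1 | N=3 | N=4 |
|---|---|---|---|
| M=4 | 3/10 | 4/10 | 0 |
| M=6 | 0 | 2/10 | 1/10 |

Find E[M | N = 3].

P(N = 3) = 3/5.
Σ M·P over the event = 4·(4/10) + 6·(2/10) = 14/5.
E[M | N = 3] = (14/5) / (3/5) = 14/3.

14/3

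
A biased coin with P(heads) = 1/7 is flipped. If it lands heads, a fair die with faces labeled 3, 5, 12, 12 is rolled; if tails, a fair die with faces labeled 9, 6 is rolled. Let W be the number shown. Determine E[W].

E[W | heads] = (3+5+12+12)/4 = 8.
E[W | tails] = (9+6)/2 = 15/2.
E[W] = (1/7)·(8) + (6/7)·(15/2) = 53/7.

53/7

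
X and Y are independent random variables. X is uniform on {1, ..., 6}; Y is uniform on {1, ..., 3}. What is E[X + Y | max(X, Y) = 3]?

24/5

Outcomes with max(X, Y) = 3: (1,3), (2,3), (3,1), (3,2), (3,3), each with probability 1/18.
E[X + Y | max(X, Y) = 3] = (4 + 5 + 4 + 5 + 6) / 5 = 24/5.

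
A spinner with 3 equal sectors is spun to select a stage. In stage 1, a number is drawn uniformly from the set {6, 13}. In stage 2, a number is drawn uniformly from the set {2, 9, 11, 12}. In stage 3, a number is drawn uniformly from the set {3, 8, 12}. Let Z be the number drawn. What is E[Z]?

77/9

E[Z | stage 1] = (6+13)/2 = 19/2.
E[Z | stage 2] = (2+9+11+12)/4 = 17/2.
E[Z | stage 3] = (3+8+12)/3 = 23/3.
By the law of total expectation,
E[Z] = (1/3)·(19/2) + (1/3)·(17/2) + (1/3)·(23/3) = 77/9.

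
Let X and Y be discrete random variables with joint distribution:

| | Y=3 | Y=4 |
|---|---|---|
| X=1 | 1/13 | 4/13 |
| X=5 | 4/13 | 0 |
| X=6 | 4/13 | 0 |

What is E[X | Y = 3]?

P(Y = 3) = 9/13.
Summing X·P(X=x,Y=y) over the conditioning event gives 45/13.
E[X | Y = 3] = (45/13) / (9/13) = 5.

5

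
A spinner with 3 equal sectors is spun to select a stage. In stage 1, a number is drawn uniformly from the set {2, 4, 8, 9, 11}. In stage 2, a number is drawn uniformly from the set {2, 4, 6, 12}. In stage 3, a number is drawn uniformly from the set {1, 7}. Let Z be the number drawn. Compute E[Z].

E[Z | stage 1] = (2+4+8+9+11)/5 = 34/5.
E[Z | stage 2] = (2+4+6+12)/4 = 6.
E[Z | stage 3] = (1+7)/2 = 4.
By the law of total expectation,
E[Z] = (1/3)·(34/5) + (1/3)·(6) + (1/3)·(4) = 28/5.

28/5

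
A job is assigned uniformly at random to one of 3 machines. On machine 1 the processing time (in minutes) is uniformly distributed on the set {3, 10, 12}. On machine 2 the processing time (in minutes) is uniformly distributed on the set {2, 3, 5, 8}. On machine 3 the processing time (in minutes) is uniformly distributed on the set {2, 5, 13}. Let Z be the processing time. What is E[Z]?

13/2

E[Z | machine 1] = (3+10+12)/3 = 25/3.
E[Z | machine 2] = (2+3+5+8)/4 = 9/2.
E[Z | machine 3] = (2+5+13)/3 = 20/3.
By the law of total expectation,
E[Z] = (1/3)·(25/3) + (1/3)·(9/2) + (1/3)·(20/3) = 13/2.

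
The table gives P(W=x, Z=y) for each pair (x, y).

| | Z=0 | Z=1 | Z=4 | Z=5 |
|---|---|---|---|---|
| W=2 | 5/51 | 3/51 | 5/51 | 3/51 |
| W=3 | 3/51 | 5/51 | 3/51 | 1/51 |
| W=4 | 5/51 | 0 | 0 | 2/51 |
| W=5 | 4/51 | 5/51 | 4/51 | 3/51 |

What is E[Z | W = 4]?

P(W = 4) = 7/51.
Σ Z·P over the event = 0·(5/51) + 5·(2/51) = 10/51.
E[Z | W = 4] = (10/51) / (7/51) = 10/7.

10/7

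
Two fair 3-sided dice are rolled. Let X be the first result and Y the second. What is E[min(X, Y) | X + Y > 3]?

P(X + Y > 3) = 2/3.
Summing min(X,Y)·P(x,y) over outcomes with X + Y > 3 gives 11/9.
E[min(X, Y) | X + Y > 3] = (11/9) / (2/3) = 11/6.

11/6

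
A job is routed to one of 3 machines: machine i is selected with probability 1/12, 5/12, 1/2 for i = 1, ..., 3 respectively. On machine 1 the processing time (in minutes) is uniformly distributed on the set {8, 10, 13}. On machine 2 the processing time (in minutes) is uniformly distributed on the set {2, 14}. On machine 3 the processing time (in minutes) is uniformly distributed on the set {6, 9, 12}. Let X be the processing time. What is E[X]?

E[X | machine 1] = (8+10+13)/3 = 31/3.
E[X | machine 2] = (2+14)/2 = 8.
E[X | machine 3] = (6+9+12)/3 = 9.
E[X] = (1/12)·(31/3) + (5/12)·(8) + (1/2)·(9) = 313/36.

313/36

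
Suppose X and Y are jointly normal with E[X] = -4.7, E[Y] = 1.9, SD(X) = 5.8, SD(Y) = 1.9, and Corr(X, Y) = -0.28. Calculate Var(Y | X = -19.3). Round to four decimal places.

3.3270

For a bivariate normal, Var(Y | X=x) = σ_Y²(1 − ρ²).
Var(Y | X=-19.3) = (1.9)²·(1 − (-0.28)²) = 3.61·0.9216 = 3.3270.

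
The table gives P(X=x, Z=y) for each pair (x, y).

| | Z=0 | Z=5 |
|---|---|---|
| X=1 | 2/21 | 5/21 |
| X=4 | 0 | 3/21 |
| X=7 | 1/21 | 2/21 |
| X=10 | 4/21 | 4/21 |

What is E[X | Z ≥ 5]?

71/14

P(Z ≥ 5) = 2/3.
Σ X·P over the event = 1·(5/21) + 4·(3/21) + 7·(2/21) + 10·(4/21) = 71/21.
E[X | Z ≥ 5] = (71/21) / (2/3) = 71/14.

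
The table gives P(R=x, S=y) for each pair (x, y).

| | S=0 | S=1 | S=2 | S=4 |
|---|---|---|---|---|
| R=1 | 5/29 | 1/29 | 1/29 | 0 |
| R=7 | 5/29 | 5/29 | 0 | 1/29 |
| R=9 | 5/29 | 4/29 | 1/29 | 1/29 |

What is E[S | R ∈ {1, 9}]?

P(R ∈ {1, 9}) = 18/29.
Σ S·P over the event = 0·(5/29) + 1·(1/29) + 2·(1/29) + 0·(5/29) + 1·(4/29) + 2·(1/29) + 4·(1/29) = 13/29.
E[S | R ∈ {1, 9}] = (13/29) / (18/29) = 13/18.

13/18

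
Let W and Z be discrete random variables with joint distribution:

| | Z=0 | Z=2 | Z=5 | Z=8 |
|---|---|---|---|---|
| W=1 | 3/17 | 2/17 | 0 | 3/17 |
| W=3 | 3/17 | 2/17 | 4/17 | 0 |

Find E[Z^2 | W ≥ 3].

12

P(W ≥ 3) = 9/17.
Σ Z^2·P over the event = 0·(3/17) + 4·(2/17) + 25·(4/17) = 108/17.
E[Z^2 | W ≥ 3] = (108/17) / (9/17) = 12.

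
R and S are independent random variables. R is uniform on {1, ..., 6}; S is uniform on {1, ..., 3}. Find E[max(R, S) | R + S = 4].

Outcomes with R + S = 4: (1,3), (2,2), (3,1), each with probability 1/18.
E[max(R, S) | R + S = 4] = (3 + 2 + 3) / 3 = 8/3.

8/3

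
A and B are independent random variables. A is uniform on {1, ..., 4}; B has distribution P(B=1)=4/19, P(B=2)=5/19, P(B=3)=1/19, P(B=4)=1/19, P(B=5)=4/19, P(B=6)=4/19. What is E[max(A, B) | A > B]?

P(A > B) = 23/76.
Summing max(A,B)·P(x,y) over outcomes with A > B gives 75/76.
E[max(A, B) | A > B] = (75/76) / (23/76) = 75/23.

75/23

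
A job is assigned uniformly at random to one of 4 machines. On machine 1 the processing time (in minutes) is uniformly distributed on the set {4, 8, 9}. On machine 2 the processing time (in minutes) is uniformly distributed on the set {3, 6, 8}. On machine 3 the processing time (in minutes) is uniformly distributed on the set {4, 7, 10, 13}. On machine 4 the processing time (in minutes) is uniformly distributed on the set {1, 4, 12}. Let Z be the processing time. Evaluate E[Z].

161/24

E[Z | machine 1] = (4+8+9)/3 = 7.
E[Z | machine 2] = (3+6+8)/3 = 17/3.
E[Z | machine 3] = (4+7+10+13)/4 = 17/2.
E[Z | machine 4] = (1+4+12)/3 = 17/3.
By the law of total expectation,
E[Z] = (1/4)·(7) + (1/4)·(17/3) + (1/4)·(17/2) + (1/4)·(17/3) = 161/24.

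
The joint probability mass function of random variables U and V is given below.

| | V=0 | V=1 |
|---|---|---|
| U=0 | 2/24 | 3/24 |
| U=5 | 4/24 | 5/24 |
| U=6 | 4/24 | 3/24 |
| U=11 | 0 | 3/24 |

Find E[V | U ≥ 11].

P(U ≥ 11) = 1/8.
Σ V·P over the event = 1·(3/24) = 1/8.
E[V | U ≥ 11] = (1/8) / (1/8) = 1.

1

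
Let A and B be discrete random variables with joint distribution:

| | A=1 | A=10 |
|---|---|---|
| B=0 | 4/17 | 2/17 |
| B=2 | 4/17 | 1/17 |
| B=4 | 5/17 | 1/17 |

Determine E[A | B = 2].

P(B = 2) = 5/17.
Σ A·P over the event = 1·(4/17) + 10·(1/17) = 14/17.
E[A | B = 2] = (14/17) / (5/17) = 14/5.

14/5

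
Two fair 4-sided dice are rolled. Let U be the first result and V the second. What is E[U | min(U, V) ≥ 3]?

P(min(U, V) ≥ 3) = 1/4.
Summing U·P(x,y) over outcomes with min(U, V) ≥ 3 gives 7/8.
E[U | min(U, V) ≥ 3] = (7/8) / (1/4) = 7/2.

7/2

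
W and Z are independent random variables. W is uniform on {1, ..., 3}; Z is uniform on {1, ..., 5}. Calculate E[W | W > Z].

P(W > Z) = 1/5.
Summing W·P(x,y) over outcomes with W > Z gives 8/15.
E[W | W > Z] = (8/15) / (1/5) = 8/3.

8/3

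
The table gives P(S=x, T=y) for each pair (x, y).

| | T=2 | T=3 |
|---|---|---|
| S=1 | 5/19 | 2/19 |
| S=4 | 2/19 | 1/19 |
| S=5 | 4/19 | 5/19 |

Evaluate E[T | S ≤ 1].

P(S ≤ 1) = 7/19.
Σ T·P over the event = 2·(5/19) + 3·(2/19) = 16/19.
E[T | S ≤ 1] = (16/19) / (7/19) = 16/7.

16/7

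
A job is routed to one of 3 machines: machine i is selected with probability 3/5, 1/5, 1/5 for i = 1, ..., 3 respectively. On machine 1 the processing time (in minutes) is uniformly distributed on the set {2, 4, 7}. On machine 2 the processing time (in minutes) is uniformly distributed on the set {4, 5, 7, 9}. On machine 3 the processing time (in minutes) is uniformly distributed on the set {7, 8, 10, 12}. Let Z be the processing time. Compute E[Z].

E[Z | machine 1] = (2+4+7)/3 = 13/3.
E[Z | machine 2] = (4+5+7+9)/4 = 25/4.
E[Z | machine 3] = (7+8+10+12)/4 = 37/4.
E[Z] = (3/5)·(13/3) + (1/5)·(25/4) + (1/5)·(37/4) = 57/10.

57/10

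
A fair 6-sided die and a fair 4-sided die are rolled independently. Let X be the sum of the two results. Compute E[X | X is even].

6

P(X is even) = 1/2.
Σ over the event: 2·1/24 + 4·1/8 + 6·1/6 + 8·1/8 + 10·1/24 = 3.
E[X | X is even] = (3) / (1/2) = 6.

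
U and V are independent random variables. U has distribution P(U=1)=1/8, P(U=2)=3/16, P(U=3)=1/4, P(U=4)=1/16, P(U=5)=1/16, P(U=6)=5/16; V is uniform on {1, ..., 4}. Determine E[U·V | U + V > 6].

P(U + V > 6) = 29/64.
Summing UV·P(x,y) over outcomes with U + V > 6 gives 421/64.
E[U·V | U + V > 6] = (421/64) / (29/64) = 421/29.

421/29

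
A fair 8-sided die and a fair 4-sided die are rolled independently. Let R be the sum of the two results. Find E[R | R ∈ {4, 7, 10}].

P(R ∈ {4, 7, 10}) = 5/16.
Σ over the event: 4·3/32 + 7·1/8 + 10·3/32 = 35/16.
E[R | R ∈ {4, 7, 10}] = (35/16) / (5/16) = 7.

7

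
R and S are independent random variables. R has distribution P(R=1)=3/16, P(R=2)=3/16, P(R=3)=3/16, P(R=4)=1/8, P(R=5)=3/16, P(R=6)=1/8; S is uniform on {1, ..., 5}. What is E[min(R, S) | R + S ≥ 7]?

118/37

P(R + S ≥ 7) = 37/80.
Summing min(R,S)·P(x,y) over outcomes with R + S ≥ 7 gives 59/40.
E[min(R, S) | R + S ≥ 7] = (59/40) / (37/80) = 118/37.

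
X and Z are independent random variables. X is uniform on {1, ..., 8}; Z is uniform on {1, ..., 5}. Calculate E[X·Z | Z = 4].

18

P(Z = 4) = 1/5.
Summing XZ·P(x,y) over outcomes with Z = 4 gives 18/5.
E[X·Z | Z = 4] = (18/5) / (1/5) = 18.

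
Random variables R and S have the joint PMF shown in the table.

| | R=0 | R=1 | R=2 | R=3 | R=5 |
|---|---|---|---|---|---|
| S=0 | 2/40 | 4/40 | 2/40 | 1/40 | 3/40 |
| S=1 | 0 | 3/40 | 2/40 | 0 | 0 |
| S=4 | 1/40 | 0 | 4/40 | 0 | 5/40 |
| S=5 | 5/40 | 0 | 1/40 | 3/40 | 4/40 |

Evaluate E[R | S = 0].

P(S = 0) = 3/10.
Summing R·P(R=x,S=y) over the conditioning event gives 13/20.
E[R | S = 0] = (13/20) / (3/10) = 13/6.

13/6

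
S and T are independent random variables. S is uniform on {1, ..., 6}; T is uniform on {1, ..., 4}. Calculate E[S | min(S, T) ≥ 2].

4

P(min(S, T) ≥ 2) = 5/8.
Summing S·P(x,y) over outcomes with min(S, T) ≥ 2 gives 5/2.
E[S | min(S, T) ≥ 2] = (5/2) / (5/8) = 4.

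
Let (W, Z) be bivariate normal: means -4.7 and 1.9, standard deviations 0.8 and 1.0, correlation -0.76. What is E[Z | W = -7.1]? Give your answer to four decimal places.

E[Z | W=x] = μ_Z + ρ(σ_Z/σ_W)(x − μ_W) for jointly normal variables.
E[Z | W=-7.1] = 1.9 + (-0.76)·(1.0/0.8)·(-7.1 − (-4.7)) = 1.9 + (-0.95)·(-2.4) = 4.1800.

4.1800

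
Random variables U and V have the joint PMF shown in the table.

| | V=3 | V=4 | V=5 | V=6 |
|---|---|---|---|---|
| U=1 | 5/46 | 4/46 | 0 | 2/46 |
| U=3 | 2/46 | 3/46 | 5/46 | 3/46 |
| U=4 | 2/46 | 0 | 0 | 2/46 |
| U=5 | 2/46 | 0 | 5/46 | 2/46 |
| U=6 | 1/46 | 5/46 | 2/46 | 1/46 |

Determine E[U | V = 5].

13/3

P(V = 5) = 6/23.
Summing U·P(U=x,V=y) over the conditioning event gives 26/23.
E[U | V = 5] = (26/23) / (6/23) = 13/3.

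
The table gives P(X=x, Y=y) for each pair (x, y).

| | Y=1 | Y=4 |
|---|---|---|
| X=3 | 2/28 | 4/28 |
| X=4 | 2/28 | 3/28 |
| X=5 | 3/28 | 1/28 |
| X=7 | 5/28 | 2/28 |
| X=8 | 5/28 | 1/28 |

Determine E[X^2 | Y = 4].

P(Y = 4) = 11/28.
Σ X^2·P over the event = 9·(4/28) + 16·(3/28) + 25·(1/28) + 49·(2/28) + 64·(1/28) = 271/28.
E[X^2 | Y = 4] = (271/28) / (11/28) = 271/11.

271/11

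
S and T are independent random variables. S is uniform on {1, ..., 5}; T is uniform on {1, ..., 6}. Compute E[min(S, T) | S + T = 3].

1

Outcomes with S + T = 3: (1,2), (2,1), each with probability 1/30.
E[min(S, T) | S + T = 3] = (1 + 1) / 2 = 1.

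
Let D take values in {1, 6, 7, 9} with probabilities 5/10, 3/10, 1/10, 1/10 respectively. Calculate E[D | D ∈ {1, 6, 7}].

P(D ∈ {1, 6, 7}) = 9/10.
Σ over the event: 1·1/2 + 6·3/10 + 7·1/10 = 3.
E[D | D ∈ {1, 6, 7}] = (3) / (9/10) = 10/3.

10/3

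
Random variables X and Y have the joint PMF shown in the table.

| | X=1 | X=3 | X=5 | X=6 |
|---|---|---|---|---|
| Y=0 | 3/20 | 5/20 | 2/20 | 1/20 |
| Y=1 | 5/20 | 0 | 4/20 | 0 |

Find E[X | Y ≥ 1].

25/9

P(Y ≥ 1) = 9/20.
Σ X·P over the event = 1·(5/20) + 5·(4/20) = 5/4.
E[X | Y ≥ 1] = (5/4) / (9/20) = 25/9.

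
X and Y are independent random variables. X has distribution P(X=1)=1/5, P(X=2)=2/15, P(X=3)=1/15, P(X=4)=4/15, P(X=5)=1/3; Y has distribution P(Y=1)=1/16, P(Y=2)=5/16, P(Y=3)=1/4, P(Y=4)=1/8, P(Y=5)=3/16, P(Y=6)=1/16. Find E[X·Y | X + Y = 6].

149/21

P(X + Y = 6) = 7/40.
Summing XY·P(x,y) over outcomes with X + Y = 6 gives 149/120.
E[X·Y | X + Y = 6] = (149/120) / (7/40) = 149/21.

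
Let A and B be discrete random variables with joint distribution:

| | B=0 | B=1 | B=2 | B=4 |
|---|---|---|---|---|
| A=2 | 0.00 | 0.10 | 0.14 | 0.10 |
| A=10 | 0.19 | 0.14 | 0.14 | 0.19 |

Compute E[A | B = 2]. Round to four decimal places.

P(B = 2) = 0.28.
Σ A·P over the event = 2·(0.14) + 10·(0.14) = 1.68.
E[A | B = 2] = (1.68) / (0.28) = 6.0000.

6.0000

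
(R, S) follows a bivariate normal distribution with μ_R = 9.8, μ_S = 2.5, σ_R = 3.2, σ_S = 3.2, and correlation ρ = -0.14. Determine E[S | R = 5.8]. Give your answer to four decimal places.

3.0600

For a bivariate normal, E[S | R=x] = μ_S + ρ·(σ_S/σ_R)·(x − μ_R).
E[S | R=5.8] = 2.5 + (-0.14)·(3.2/3.2)·(5.8 − (9.8)) = 2.5 + (-0.14)·(-4) = 3.0600.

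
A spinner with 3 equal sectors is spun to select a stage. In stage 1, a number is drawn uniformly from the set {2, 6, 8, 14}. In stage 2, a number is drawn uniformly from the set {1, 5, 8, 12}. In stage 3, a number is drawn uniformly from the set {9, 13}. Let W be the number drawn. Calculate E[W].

25/3

E[W | stage 1] = (2+6+8+14)/4 = 15/2.
E[W | stage 2] = (1+5+8+12)/4 = 13/2.
E[W | stage 3] = (9+13)/2 = 11.
By the law of total expectation,
E[W] = (1/3)·(15/2) + (1/3)·(13/2) + (1/3)·(11) = 25/3.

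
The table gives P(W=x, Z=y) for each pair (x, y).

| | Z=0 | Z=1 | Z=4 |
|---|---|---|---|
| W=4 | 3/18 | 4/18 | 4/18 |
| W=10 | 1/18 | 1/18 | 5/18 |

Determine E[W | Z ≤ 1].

P(Z ≤ 1) = 1/2.
Σ W·P over the event = 4·(3/18) + 4·(4/18) + 10·(1/18) + 10·(1/18) = 8/3.
E[W | Z ≤ 1] = (8/3) / (1/2) = 16/3.

16/3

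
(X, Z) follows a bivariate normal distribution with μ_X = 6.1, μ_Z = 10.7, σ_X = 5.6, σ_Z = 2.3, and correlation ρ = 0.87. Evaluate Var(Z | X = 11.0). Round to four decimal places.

1.2860

For a bivariate normal, Var(Z | X=x) = σ_Z²(1 − ρ²).
Var(Z | X=11.0) = (2.3)²·(1 − (0.87)²) = 5.29·0.2431 = 1.2860.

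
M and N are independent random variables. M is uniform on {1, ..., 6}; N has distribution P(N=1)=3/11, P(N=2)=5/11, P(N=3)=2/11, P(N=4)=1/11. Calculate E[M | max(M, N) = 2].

21/13

P(max(M, N) = 2) = 13/66.
Summing M·P(x,y) over outcomes with max(M, N) = 2 gives 7/22.
E[M | max(M, N) = 2] = (7/22) / (13/66) = 21/13.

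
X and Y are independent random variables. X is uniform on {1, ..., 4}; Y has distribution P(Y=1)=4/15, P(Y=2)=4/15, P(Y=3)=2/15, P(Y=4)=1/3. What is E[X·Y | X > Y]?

58/11

P(X > Y) = 11/30.
Summing XY·P(x,y) over outcomes with X > Y gives 29/15.
E[X·Y | X > Y] = (29/15) / (11/30) = 58/11.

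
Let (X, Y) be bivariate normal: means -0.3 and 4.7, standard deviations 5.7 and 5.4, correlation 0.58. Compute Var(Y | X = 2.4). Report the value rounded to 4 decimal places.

19.3506

For a bivariate normal, Var(Y | X=x) = σ_Y²(1 − ρ²).
Var(Y | X=2.4) = (5.4)²·(1 − (0.58)²) = 29.16·0.6636 = 19.3506.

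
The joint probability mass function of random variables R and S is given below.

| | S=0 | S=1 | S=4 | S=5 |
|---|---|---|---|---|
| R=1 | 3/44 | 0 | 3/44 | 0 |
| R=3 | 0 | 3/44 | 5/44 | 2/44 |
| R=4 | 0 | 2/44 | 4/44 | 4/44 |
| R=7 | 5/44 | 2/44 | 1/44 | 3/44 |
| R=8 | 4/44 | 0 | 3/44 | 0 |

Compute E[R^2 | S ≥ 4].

582/25

P(S ≥ 4) = 25/44.
Summing R^2·P(R=x,S=y) over the conditioning event gives 291/22.
E[R^2 | S ≥ 4] = (291/22) / (25/44) = 582/25.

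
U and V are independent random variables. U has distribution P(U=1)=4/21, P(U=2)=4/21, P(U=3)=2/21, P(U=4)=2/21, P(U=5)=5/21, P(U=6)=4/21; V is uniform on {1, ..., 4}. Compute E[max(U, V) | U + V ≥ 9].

73/13

P(U + V ≥ 9) = 13/84.
Summing max(U,V)·P(x,y) over outcomes with U + V ≥ 9 gives 73/84.
E[max(U, V) | U + V ≥ 9] = (73/84) / (13/84) = 73/13.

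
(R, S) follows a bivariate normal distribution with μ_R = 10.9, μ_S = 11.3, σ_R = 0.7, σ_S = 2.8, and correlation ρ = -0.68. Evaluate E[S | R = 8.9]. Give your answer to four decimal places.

For a bivariate normal, E[S | R=x] = μ_S + ρ·(σ_S/σ_R)·(x − μ_R).
E[S | R=8.9] = 11.3 + (-0.68)·(2.8/0.7)·(8.9 − (10.9)) = 11.3 + (-2.72)·(-2) = 16.7400.

16.7400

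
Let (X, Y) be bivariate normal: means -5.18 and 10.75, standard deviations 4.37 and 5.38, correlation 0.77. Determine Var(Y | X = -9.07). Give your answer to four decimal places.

Var(Y | X=x) = (1 − ρ²)·σ_Y².
Var(Y | X=-9.07) = (5.38)²·(1 − (0.77)²) = 28.9444·0.4071 = 11.7833.

11.7833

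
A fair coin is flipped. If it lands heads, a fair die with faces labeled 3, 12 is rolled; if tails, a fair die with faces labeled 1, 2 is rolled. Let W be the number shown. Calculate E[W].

9/2

E[W | heads] = (3+12)/2 = 15/2.
E[W | tails] = (1+2)/2 = 3/2.
E[W] = (1/2)·(15/2) + (1/2)·(3/2) = 9/2.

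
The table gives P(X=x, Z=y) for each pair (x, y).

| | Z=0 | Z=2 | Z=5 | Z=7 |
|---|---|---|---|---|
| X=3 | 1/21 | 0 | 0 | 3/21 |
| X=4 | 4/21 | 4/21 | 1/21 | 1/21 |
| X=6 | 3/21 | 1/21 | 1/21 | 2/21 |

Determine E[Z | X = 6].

3

P(X = 6) = 1/3.
Summing Z·P(X=x,Z=y) over the conditioning event gives 1.
E[Z | X = 6] = (1) / (1/3) = 3.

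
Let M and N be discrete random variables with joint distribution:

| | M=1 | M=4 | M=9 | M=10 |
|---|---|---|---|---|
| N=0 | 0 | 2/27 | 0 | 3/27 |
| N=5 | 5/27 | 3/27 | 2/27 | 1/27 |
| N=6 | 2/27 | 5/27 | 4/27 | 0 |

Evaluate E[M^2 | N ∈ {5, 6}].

721/22

P(N ∈ {5, 6}) = 22/27.
Summing M^2·P(M=x,N=y) over the conditioning event gives 721/27.
E[M^2 | N ∈ {5, 6}] = (721/27) / (22/27) = 721/22.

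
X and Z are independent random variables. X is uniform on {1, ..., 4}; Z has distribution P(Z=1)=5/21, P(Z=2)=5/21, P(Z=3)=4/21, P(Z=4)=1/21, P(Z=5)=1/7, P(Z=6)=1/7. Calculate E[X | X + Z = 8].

P(X + Z = 8) = 1/12.
Summing X·P(x,y) over outcomes with X + Z = 8 gives 19/84.
E[X | X + Z = 8] = (19/84) / (1/12) = 19/7.

19/7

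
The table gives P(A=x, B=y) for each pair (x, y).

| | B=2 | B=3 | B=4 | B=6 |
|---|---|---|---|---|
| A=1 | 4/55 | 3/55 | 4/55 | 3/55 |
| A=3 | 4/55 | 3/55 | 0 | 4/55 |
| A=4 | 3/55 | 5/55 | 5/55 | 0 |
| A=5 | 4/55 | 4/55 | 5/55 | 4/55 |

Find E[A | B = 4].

P(B = 4) = 14/55.
Summing A·P(A=x,B=y) over the conditioning event gives 49/55.
E[A | B = 4] = (49/55) / (14/55) = 7/2.

7/2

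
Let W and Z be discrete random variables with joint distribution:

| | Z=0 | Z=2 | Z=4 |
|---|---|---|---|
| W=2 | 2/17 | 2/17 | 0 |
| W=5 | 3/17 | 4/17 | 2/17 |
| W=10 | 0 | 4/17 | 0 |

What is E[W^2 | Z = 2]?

P(Z = 2) = 10/17.
Summing W^2·P(W=x,Z=y) over the conditioning event gives 508/17.
E[W^2 | Z = 2] = (508/17) / (10/17) = 254/5.

254/5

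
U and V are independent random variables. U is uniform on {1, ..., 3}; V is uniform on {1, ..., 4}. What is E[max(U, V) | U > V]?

P(U > V) = 1/4.
Summing max(U,V)·P(x,y) over outcomes with U > V gives 2/3.
E[max(U, V) | U > V] = (2/3) / (1/4) = 8/3.

8/3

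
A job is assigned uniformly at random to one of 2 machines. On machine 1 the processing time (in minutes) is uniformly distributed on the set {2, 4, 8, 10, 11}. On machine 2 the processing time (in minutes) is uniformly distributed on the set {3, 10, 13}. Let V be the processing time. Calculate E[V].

47/6

E[V | machine 1] = (2+4+8+10+11)/5 = 7.
E[V | machine 2] = (3+10+13)/3 = 26/3.
E[V] = (1/2)·(7) + (1/2)·(26/3) = 47/6.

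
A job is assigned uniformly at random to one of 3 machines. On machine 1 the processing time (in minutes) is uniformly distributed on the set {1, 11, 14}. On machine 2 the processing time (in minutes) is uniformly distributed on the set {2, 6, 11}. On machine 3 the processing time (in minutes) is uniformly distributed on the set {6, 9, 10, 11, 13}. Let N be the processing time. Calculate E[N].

E[N | machine 1] = (1+11+14)/3 = 26/3.
E[N | machine 2] = (2+6+11)/3 = 19/3.
E[N | machine 3] = (6+9+10+11+13)/5 = 49/5.
By the law of total expectation,
E[N] = (1/3)·(26/3) + (1/3)·(19/3) + (1/3)·(49/5) = 124/15.

124/15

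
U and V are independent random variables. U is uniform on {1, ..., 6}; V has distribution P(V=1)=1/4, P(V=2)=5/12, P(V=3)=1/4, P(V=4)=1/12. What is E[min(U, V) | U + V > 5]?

89/38

P(U + V > 5) = 19/36.
Summing min(U,V)·P(x,y) over outcomes with U + V > 5 gives 89/72.
E[min(U, V) | U + V > 5] = (89/72) / (19/36) = 89/38.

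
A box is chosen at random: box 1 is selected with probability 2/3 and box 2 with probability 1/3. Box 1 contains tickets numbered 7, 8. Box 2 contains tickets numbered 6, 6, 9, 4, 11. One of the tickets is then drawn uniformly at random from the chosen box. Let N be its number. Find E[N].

37/5

E[N | box 1] = (7+8)/2 = 15/2.
E[N | box 2] = (6+6+9+4+11)/5 = 36/5.
By the law of total expectation,
E[N] = (2/3)·(15/2) + (1/3)·(36/5) = 37/5.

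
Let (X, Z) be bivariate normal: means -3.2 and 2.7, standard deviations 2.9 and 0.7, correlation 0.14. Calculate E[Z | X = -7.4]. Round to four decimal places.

For a bivariate normal, E[Z | X=x] = μ_Z + ρ·(σ_Z/σ_X)·(x − μ_X).
E[Z | X=-7.4] = 2.7 + (0.14)·(0.7/2.9)·(-7.4 − (-3.2)) = 2.7 + (0.033793)·(-4.2) = 2.5581.

2.5581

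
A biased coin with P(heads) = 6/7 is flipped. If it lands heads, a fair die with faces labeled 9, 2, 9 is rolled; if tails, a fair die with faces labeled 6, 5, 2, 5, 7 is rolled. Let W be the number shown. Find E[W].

45/7

E[W | heads] = (9+2+9)/3 = 20/3.
E[W | tails] = (6+5+2+5+7)/5 = 5.
By the law of total expectation,
E[W] = (6/7)·(20/3) + (1/7)·(5) = 45/7.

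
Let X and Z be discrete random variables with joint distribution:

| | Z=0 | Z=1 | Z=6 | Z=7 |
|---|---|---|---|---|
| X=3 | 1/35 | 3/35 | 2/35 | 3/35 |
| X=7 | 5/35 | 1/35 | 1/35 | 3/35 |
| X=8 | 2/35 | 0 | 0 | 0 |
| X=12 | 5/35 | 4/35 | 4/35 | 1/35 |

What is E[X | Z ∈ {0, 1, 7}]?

55/7

P(Z ∈ {0, 1, 7}) = 4/5.
Summing X·P(X=x,Z=y) over the conditioning event gives 44/7.
E[X | Z ∈ {0, 1, 7}] = (44/7) / (4/5) = 55/7.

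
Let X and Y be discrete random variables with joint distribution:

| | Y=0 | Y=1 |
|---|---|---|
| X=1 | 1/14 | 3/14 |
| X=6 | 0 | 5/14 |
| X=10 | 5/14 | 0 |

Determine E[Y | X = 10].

0

P(X = 10) = 5/14.
Σ Y·P over the event = 0·(5/14) = 0.
E[Y | X = 10] = (0) / (5/14) = 0.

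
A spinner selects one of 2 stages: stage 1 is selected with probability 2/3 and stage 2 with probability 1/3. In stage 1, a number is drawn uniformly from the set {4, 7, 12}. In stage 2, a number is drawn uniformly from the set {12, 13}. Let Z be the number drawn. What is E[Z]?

167/18

E[Z | stage 1] = (4+7+12)/3 = 23/3.
E[Z | stage 2] = (12+13)/2 = 25/2.
E[Z] = (2/3)·(23/3) + (1/3)·(25/2) = 167/18.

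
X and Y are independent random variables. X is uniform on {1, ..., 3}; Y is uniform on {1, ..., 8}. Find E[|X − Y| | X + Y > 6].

17/4

P(X + Y > 6) = 1/2.
Summing |X−Y|·P(x,y) over outcomes with X + Y > 6 gives 17/8.
E[|X − Y| | X + Y > 6] = (17/8) / (1/2) = 17/4.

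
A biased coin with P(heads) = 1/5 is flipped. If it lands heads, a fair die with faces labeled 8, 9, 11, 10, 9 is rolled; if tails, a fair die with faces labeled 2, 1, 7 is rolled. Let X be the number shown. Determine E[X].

341/75

E[X | heads] = (8+9+11+10+9)/5 = 47/5.
E[X | tails] = (2+1+7)/3 = 10/3.
E[X] = (1/5)·(47/5) + (4/5)·(10/3) = 341/75.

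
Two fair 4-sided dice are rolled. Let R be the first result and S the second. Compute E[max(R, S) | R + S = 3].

Outcomes with R + S = 3: (1,2), (2,1), each with probability 1/16.
E[max(R, S) | R + S = 3] = (2 + 2) / 2 = 2.

2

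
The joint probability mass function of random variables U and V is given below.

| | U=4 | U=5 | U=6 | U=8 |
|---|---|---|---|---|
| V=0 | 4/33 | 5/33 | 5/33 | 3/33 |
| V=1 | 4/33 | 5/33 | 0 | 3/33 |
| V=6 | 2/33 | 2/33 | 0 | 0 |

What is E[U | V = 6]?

9/2

P(V = 6) = 4/33.
Summing U·P(U=x,V=y) over the conditioning event gives 6/11.
E[U | V = 6] = (6/11) / (4/33) = 9/2.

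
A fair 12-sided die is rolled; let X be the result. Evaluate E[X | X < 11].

Given X < 11, X is equally likely to be any of {1, 2, 3, 4, 5, 6, 7, 8, 9, 10}.
E[X | X < 11] = (1 + 2 + 3 + 4 + 5 + 6 + 7 + 8 + 9 + 10) / 10 = 11/2.

11/2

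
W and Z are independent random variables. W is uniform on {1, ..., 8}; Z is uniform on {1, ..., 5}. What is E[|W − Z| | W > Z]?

P(W > Z) = 5/8.
Summing |W−Z|·P(x,y) over outcomes with W > Z gives 2.
E[|W − Z| | W > Z] = (2) / (5/8) = 16/5.

16/5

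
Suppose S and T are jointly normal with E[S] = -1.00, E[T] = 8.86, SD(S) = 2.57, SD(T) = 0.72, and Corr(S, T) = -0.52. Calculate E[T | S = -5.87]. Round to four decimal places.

The regression of T on S has slope ρ·σ_T/σ_S and passes through (μ_S, μ_T).
E[T | S=-5.87] = 8.86 + (-0.52)·(0.72/2.57)·(-5.87 − (-1.00)) = 8.86 + (-0.14568)·(-4.87) = 9.5695.

9.5695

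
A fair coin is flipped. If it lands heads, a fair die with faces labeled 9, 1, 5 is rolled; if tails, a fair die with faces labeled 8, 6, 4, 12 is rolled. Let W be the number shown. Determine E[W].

E[W | heads] = (9+1+5)/3 = 5.
E[W | tails] = (8+6+4+12)/4 = 15/2.
E[W] = (1/2)·(5) + (1/2)·(15/2) = 25/4.

25/4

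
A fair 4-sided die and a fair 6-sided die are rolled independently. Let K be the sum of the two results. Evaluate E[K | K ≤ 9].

134/23

P(K ≤ 9) = 23/24.
Σ over the event: 2·1/24 + 3·1/12 + 4·1/8 + 5·1/6 + 6·1/6 + 7·1/6 + 8·1/8 + 9·1/12 = 67/12.
E[K | K ≤ 9] = (67/12) / (23/24) = 134/23.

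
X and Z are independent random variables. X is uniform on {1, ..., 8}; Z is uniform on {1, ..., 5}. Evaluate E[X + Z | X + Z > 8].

31/3

P(X + Z > 8) = 3/8.
Summing (X+Z)·P(x,y) over outcomes with X + Z > 8 gives 31/8.
E[X + Z | X + Z > 8] = (31/8) / (3/8) = 31/3.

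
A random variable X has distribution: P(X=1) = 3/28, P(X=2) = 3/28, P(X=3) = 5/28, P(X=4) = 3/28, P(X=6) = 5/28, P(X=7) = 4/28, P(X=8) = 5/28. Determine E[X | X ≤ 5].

18/7

P(X ≤ 5) = 1/2.
Σ over the event: 1·3/28 + 2·3/28 + 3·5/28 + 4·3/28 = 9/7.
E[X | X ≤ 5] = (9/7) / (1/2) = 18/7.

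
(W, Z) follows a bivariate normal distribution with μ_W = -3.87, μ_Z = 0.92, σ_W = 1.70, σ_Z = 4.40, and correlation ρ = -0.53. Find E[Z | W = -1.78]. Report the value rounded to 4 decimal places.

-1.9470

For a bivariate normal, E[Z | W=x] = μ_Z + ρ·(σ_Z/σ_W)·(x − μ_W).
E[Z | W=-1.78] = 0.92 + (-0.53)·(4.40/1.70)·(-1.78 − (-3.87)) = 0.92 + (-1.37176)·(2.09) = -1.9470.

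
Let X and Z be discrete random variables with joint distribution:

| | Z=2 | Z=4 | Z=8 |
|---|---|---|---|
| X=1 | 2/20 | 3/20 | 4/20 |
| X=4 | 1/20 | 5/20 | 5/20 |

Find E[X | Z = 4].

23/8

P(Z = 4) = 2/5.
Summing X·P(X=x,Z=y) over the conditioning event gives 23/20.
E[X | Z = 4] = (23/20) / (2/5) = 23/8.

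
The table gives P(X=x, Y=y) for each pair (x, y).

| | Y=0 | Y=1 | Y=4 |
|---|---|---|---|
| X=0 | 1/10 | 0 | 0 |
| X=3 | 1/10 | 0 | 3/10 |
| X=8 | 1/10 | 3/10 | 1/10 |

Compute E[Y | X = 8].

7/5

P(X = 8) = 1/2.
Summing Y·P(X=x,Y=y) over the conditioning event gives 7/10.
E[Y | X = 8] = (7/10) / (1/2) = 7/5.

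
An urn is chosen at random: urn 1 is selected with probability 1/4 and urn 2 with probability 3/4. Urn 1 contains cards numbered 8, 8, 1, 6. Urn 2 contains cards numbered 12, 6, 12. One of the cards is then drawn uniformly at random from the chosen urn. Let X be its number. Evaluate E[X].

E[X | urn 1] = (8+8+1+6)/4 = 23/4.
E[X | urn 2] = (12+6+12)/3 = 10.
E[X] = (1/4)·(23/4) + (3/4)·(10) = 143/16.

143/16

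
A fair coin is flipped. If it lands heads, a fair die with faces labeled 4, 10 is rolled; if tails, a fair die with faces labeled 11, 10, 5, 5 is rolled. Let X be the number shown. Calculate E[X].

E[X | heads] = (4+10)/2 = 7.
E[X | tails] = (11+10+5+5)/4 = 31/4.
E[X] = (1/2)·(7) + (1/2)·(31/4) = 59/8.

59/8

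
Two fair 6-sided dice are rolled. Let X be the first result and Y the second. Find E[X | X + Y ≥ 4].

122/33

P(X + Y ≥ 4) = 11/12.
Summing X·P(x,y) over outcomes with X + Y ≥ 4 gives 61/18.
E[X | X + Y ≥ 4] = (61/18) / (11/12) = 122/33.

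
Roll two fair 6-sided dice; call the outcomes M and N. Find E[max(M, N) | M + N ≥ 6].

67/13

P(M + N ≥ 6) = 13/18.
Summing max(M,N)·P(x,y) over outcomes with M + N ≥ 6 gives 67/18.
E[max(M, N) | M + N ≥ 6] = (67/18) / (13/18) = 67/13.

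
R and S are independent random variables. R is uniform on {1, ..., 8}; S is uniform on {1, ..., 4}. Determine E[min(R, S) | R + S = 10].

Outcomes with R + S = 10: (6,4), (7,3), (8,2), each with probability 1/32.
E[min(R, S) | R + S = 10] = (4 + 3 + 2) / 3 = 3.

3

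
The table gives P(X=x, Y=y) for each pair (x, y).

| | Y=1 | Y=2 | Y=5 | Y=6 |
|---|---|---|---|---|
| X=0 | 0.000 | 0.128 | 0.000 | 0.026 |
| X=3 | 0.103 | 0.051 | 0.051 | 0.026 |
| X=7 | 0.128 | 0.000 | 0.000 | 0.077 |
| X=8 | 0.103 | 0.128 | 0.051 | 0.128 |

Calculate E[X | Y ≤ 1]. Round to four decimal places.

P(Y ≤ 1) = 0.334.
Summing X·P(X=x,Y=y) over the conditioning event gives 2.029.
E[X | Y ≤ 1] = (2.029) / (0.334) = 6.0749.

6.0749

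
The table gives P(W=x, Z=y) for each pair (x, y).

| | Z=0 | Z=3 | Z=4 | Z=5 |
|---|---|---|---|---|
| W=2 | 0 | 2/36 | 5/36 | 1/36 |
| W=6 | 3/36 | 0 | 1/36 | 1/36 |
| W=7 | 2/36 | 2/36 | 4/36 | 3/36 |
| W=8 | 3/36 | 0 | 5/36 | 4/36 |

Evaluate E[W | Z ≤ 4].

P(Z ≤ 4) = 3/4.
Summing W·P(W=x,Z=y) over the conditioning event gives 79/18.
E[W | Z ≤ 4] = (79/18) / (3/4) = 158/27.

158/27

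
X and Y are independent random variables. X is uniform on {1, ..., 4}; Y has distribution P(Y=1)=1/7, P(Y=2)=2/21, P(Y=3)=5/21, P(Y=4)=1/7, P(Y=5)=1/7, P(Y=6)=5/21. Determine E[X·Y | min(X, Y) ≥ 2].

38/3

P(min(X, Y) ≥ 2) = 9/14.
Summing XY·P(x,y) over outcomes with min(X, Y) ≥ 2 gives 57/7.
E[X·Y | min(X, Y) ≥ 2] = (57/7) / (9/14) = 38/3.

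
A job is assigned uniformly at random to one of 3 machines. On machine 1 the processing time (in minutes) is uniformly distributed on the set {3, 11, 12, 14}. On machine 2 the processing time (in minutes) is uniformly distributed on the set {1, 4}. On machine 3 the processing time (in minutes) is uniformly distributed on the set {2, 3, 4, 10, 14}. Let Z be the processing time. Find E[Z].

191/30

E[Z | machine 1] = (3+11+12+14)/4 = 10.
E[Z | machine 2] = (1+4)/2 = 5/2.
E[Z | machine 3] = (2+3+4+10+14)/5 = 33/5.
E[Z] = (1/3)·(10) + (1/3)·(5/2) + (1/3)·(33/5) = 191/30.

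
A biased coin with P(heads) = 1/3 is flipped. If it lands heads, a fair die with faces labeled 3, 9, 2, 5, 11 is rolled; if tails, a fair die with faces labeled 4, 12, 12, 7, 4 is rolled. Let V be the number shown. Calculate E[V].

36/5

E[V | heads] = (3+9+2+5+11)/5 = 6.
E[V | tails] = (4+12+12+7+4)/5 = 39/5.
By the law of total expectation,
E[V] = (1/3)·(6) + (2/3)·(39/5) = 36/5.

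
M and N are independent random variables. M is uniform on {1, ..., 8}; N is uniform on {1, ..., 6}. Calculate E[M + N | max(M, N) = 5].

P(max(M, N) = 5) = 3/16.
Summing (M+N)·P(x,y) over outcomes with max(M, N) = 5 gives 35/24.
E[M + N | max(M, N) = 5] = (35/24) / (3/16) = 70/9.

70/9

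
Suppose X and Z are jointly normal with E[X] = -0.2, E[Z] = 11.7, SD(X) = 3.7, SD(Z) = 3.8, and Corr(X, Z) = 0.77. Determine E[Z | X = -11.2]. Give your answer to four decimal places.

For a bivariate normal, E[Z | X=x] = μ_Z + ρ·(σ_Z/σ_X)·(x − μ_X).
E[Z | X=-11.2] = 11.7 + (0.77)·(3.8/3.7)·(-11.2 − (-0.2)) = 11.7 + (0.79081)·(-11) = 3.0011.

3.0011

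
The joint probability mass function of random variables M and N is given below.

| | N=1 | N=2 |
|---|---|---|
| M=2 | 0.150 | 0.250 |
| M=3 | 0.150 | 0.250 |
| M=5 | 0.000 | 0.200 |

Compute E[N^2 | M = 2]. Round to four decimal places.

P(M = 2) = 0.400.
Σ N^2·P over the event = 1·(0.150) + 4·(0.250) = 1.150.
E[N^2 | M = 2] = (1.150) / (0.400) = 2.8750.

2.8750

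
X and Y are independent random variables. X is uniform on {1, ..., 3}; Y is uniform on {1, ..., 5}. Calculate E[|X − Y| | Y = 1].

Outcomes with Y = 1: (1,1), (2,1), (3,1), each with probability 1/15.
E[|X − Y| | Y = 1] = (0 + 1 + 2) / 3 = 1.

1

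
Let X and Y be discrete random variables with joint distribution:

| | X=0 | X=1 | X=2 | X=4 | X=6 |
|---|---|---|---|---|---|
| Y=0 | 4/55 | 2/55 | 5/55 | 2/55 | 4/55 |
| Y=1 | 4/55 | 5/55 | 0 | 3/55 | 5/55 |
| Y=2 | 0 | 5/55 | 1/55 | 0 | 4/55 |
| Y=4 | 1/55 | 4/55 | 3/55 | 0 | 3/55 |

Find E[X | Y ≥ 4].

P(Y ≥ 4) = 1/5.
Σ X·P over the event = 0·(1/55) + 1·(4/55) + 2·(3/55) + 6·(3/55) = 28/55.
E[X | Y ≥ 4] = (28/55) / (1/5) = 28/11.

28/11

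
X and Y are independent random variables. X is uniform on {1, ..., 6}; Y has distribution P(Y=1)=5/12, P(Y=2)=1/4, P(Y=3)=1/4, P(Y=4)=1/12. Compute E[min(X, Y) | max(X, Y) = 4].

2

P(max(X, Y) = 4) = 5/24.
Summing min(X,Y)·P(x,y) over outcomes with max(X, Y) = 4 gives 5/12.
E[min(X, Y) | max(X, Y) = 4] = (5/12) / (5/24) = 2.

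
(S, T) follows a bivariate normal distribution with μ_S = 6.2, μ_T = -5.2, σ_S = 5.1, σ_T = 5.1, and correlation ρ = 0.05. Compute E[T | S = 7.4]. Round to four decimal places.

For a bivariate normal, E[T | S=x] = μ_T + ρ·(σ_T/σ_S)·(x − μ_S).
E[T | S=7.4] = -5.2 + (0.05)·(5.1/5.1)·(7.4 − (6.2)) = -5.2 + (0.05)·(1.2) = -5.1400.

-5.1400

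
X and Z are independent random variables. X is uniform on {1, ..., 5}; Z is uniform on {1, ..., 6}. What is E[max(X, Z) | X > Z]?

4

Outcomes with X > Z: (2,1), (3,1), (3,2), (4,1), (4,2), (4,3), (5,1), (5,2), (5,3), (5,4), each with probability 1/30.
E[max(X, Z) | X > Z] = (2 + 3 + 3 + 4 + 4 + 4 + 5 + 5 + 5 + 5) / 10 = 4.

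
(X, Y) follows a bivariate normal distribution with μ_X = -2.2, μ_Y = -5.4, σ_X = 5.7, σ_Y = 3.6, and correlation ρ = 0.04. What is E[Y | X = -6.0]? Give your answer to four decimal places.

-5.4960

E[Y | X=x] = μ_Y + ρ(σ_Y/σ_X)(x − μ_X) for jointly normal variables.
E[Y | X=-6.0] = -5.4 + (0.04)·(3.6/5.7)·(-6.0 − (-2.2)) = -5.4 + (0.025263)·(-3.8) = -5.4960.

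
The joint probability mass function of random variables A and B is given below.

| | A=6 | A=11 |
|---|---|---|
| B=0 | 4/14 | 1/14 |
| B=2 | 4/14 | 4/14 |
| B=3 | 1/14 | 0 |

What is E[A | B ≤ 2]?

P(B ≤ 2) = 13/14.
Σ A·P over the event = 6·(4/14) + 6·(4/14) + 11·(1/14) + 11·(4/14) = 103/14.
E[A | B ≤ 2] = (103/14) / (13/14) = 103/13.

103/13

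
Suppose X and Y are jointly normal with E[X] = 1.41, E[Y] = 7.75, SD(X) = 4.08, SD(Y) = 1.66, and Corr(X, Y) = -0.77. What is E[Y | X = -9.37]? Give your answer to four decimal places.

11.1272

The regression of Y on X has slope ρ·σ_Y/σ_X and passes through (μ_X, μ_Y).
E[Y | X=-9.37] = 7.75 + (-0.77)·(1.66/4.08)·(-9.37 − (1.41)) = 7.75 + (-0.31328)·(-10.78) = 11.1272.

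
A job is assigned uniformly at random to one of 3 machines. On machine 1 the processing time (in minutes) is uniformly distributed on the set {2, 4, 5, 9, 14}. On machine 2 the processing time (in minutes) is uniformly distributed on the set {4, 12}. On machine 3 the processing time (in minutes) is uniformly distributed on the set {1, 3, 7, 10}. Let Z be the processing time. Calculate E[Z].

401/60

E[Z | machine 1] = (2+4+5+9+14)/5 = 34/5.
E[Z | machine 2] = (4+12)/2 = 8.
E[Z | machine 3] = (1+3+7+10)/4 = 21/4.
By the law of total expectation,
E[Z] = (1/3)·(34/5) + (1/3)·(8) + (1/3)·(21/4) = 401/60.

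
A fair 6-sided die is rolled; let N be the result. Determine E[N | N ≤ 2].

3/2

Given N ≤ 2, N is equally likely to be any of {1, 2}.
E[N | N ≤ 2] = (1 + 2) / 2 = 3/2.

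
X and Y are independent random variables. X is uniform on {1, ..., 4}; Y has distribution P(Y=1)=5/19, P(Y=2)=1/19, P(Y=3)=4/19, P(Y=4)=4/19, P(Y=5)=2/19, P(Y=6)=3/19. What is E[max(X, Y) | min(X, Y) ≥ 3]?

58/13

P(min(X, Y) ≥ 3) = 13/38.
Summing max(X,Y)·P(x,y) over outcomes with min(X, Y) ≥ 3 gives 29/19.
E[max(X, Y) | min(X, Y) ≥ 3] = (29/19) / (13/38) = 58/13.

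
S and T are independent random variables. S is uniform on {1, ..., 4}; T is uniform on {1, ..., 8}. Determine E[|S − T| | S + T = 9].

Outcomes with S + T = 9: (1,8), (2,7), (3,6), (4,5), each with probability 1/32.
E[|S − T| | S + T = 9] = (7 + 5 + 3 + 1) / 4 = 4.

4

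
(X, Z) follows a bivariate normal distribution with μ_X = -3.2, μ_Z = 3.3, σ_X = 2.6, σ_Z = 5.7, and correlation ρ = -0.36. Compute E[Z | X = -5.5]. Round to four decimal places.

5.1152

For a bivariate normal, E[Z | X=x] = μ_Z + ρ·(σ_Z/σ_X)·(x − μ_X).
E[Z | X=-5.5] = 3.3 + (-0.36)·(5.7/2.6)·(-5.5 − (-3.2)) = 3.3 + (-0.78923)·(-2.3) = 5.1152.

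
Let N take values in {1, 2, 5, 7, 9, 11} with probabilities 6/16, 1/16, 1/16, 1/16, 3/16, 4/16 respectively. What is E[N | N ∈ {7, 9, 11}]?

39/4

P(N ∈ {7, 9, 11}) = 1/2.
Σ over the event: 7·1/16 + 9·3/16 + 11·1/4 = 39/8.
E[N | N ∈ {7, 9, 11}] = (39/8) / (1/2) = 39/4.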